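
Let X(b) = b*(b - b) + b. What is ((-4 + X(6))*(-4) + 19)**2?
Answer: 121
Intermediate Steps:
X(b) = b (X(b) = b*0 + b = 0 + b = b)
((-4 + X(6))*(-4) + 19)**2 = ((-4 + 6)*(-4) + 19)**2 = (2*(-4) + 19)**2 = (-8 + 19)**2 = 11**2 = 121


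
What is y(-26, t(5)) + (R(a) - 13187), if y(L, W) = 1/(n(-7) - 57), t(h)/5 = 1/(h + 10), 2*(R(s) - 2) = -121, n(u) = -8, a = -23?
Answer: -1721917/130 ≈ -13246.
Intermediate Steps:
R(s) = -117/2 (R(s) = 2 + (½)*(-121) = 2 - 121/2 = -117/2)
t(h) = 5/(10 + h) (t(h) = 5/(h + 10) = 5/(10 + h))
y(L, W) = -1/65 (y(L, W) = 1/(-8 - 57) = 1/(-65) = -1/65)
y(-26, t(5)) + (R(a) - 13187) = -1/65 + (-117/2 - 13187) = -1/65 - 26491/2 = -1721917/130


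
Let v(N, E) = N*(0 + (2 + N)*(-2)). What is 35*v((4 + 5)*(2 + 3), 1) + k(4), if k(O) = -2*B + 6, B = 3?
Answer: -148050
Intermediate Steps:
k(O) = 0 (k(O) = -2*3 + 6 = -6 + 6 = 0)
v(N, E) = N*(-4 - 2*N) (v(N, E) = N*(0 + (-4 - 2*N)) = N*(-4 - 2*N))
35*v((4 + 5)*(2 + 3), 1) + k(4) = 35*(-2*(4 + 5)*(2 + 3)*(2 + (4 + 5)*(2 + 3))) + 0 = 35*(-2*9*5*(2 + 9*5)) + 0 = 35*(-2*45*(2 + 45)) + 0 = 35*(-2*45*47) + 0 = 35*(-4230) + 0 = -148050 + 0 = -148050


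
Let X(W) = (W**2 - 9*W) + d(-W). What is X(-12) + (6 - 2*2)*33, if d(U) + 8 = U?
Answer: 322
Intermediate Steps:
d(U) = -8 + U
X(W) = -8 + W**2 - 10*W (X(W) = (W**2 - 9*W) + (-8 - W) = -8 + W**2 - 10*W)
X(-12) + (6 - 2*2)*33 = (-8 + (-12)**2 - 10*(-12)) + (6 - 2*2)*33 = (-8 + 144 + 120) + (6 - 4)*33 = 256 + 2*33 = 256 + 66 = 322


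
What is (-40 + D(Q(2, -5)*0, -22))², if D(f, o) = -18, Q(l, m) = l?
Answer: 3364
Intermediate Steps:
(-40 + D(Q(2, -5)*0, -22))² = (-40 - 18)² = (-58)² = 3364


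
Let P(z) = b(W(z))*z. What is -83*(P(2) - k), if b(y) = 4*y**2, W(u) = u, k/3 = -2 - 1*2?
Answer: -3652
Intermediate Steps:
k = -12 (k = 3*(-2 - 1*2) = 3*(-2 - 2) = 3*(-4) = -12)
P(z) = 4*z**3 (P(z) = (4*z**2)*z = 4*z**3)
-83*(P(2) - k) = -83*(4*2**3 - 1*(-12)) = -83*(4*8 + 12) = -83*(32 + 12) = -83*44 = -3652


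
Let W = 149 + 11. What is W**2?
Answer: 25600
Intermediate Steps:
W = 160
W**2 = 160**2 = 25600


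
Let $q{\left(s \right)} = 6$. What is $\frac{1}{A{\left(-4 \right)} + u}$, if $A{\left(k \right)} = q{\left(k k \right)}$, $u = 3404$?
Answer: $\frac{1}{3410} \approx 0.00029326$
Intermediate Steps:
$A{\left(k \right)} = 6$
$\frac{1}{A{\left(-4 \right)} + u} = \frac{1}{6 + 3404} = \frac{1}{3410}$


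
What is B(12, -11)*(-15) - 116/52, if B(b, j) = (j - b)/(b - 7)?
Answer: 868/13 ≈ 66.769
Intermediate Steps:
B(b, j) = (j - b)/(-7 + b)
B(12, -11)*(-15) - 116/52 = ((-11 - 1*12)/(-7 + 12))*(-15) - 116/52 = ((-11 - 12)/5)*(-15) - 116*1/52 = ((⅕)*(-23))*(-15) - 29/13 = -23/5*(-15) - 29/13 = 69 - 29/13 = 868/13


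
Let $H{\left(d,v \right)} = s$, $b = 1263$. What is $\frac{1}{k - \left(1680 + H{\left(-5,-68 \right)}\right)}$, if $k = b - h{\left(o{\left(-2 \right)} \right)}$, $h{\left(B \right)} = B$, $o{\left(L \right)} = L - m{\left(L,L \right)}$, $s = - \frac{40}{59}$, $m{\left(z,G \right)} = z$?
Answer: $- \frac{59}{24563} \approx -0.002402$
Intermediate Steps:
$s = - \frac{40}{59}$ ($s = \left(-40\right) \frac{1}{59} = - \frac{40}{59} \approx -0.67797$)
$H{\left(d,v \right)} = - \frac{40}{59}$
$o{\left(L \right)} = 0$ ($o{\left(L \right)} = L - L = 0$)
$k = 1263$ ($k = 1263 - 0 = 1263 + 0 = 1263$)
$\frac{1}{k - \left(1680 + H{\left(-5,-68 \right)}\right)} = \frac{1}{1263 - \frac{99080}{59}} = \frac{1}{- \frac{24563}{59}} = - \frac{59}{24563}$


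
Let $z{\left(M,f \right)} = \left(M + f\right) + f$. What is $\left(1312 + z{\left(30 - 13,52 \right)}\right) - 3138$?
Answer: $-1705$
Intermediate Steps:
$z{\left(M,f \right)} = M + 2 f$
$\left(1312 + z{\left(30 - 13,52 \right)}\right) - 3138 = \left(1312 + \left(\left(30 - 13\right) + 2 \cdot 52\right)\right) - 3138 = \left(1312 + \left(17 + 104\right)\right) - 3138 = \left(1312 + 121\right) - 3138 = 1433 - 3138 = -1705$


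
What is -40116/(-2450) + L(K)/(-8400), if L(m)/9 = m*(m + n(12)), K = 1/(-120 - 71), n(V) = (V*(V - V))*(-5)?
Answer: 11707774347/715027600 ≈ 16.374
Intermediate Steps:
n(V) = 0 (n(V) = (V*0)*(-5) = 0*(-5) = 0)
K = -1/191 (K = 1/(-191) = -1/191 ≈ -0.0052356)
L(m) = 9*m² (L(m) = 9*(m*(m + 0)) = 9*(m*m) = 9*m²)
-40116/(-2450) + L(K)/(-8400) = -40116/(-2450) + (9*(-1/191)²)/(-8400) = -40116*(-1/2450) + (9*(1/36481))*(-1/8400) = 20058/1225 + (9/36481)*(-1/8400) = 20058/1225 - 3/102146800 = 11707774347/715027600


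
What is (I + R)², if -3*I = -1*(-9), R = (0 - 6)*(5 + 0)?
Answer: 1089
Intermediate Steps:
R = -30 (R = -6*5 = -30)
I = -3 (I = -(-1)*(-9)/3 = -⅓*9 = -3)
(I + R)² = (-3 - 30)² = (-33)² = 1089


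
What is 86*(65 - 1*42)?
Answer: 1978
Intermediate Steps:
86*(65 - 1*42) = 86*(65 - 42) = 86*23 = 1978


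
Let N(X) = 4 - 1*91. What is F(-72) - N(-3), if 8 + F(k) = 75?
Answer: 154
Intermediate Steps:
F(k) = 67 (F(k) = -8 + 75 = 67)
N(X) = -87 (N(X) = 4 - 91 = -87)
F(-72) - N(-3) = 67 - 1*(-87) = 67 + 87 = 154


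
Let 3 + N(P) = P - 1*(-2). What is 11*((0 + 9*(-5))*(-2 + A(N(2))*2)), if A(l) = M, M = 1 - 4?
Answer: 3960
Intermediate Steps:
N(P) = -1 + P (N(P) = -3 + (P - 1*(-2)) = -3 + (P + 2) = -3 + (2 + P) = -1 + P)
M = -3
A(l) = -3
11*((0 + 9*(-5))*(-2 + A(N(2))*2)) = 11*((0 + 9*(-5))*(-2 - 3*2)) = 11*((0 - 45)*(-2 - 6)) = 11*(-45*(-8)) = 11*360 = 3960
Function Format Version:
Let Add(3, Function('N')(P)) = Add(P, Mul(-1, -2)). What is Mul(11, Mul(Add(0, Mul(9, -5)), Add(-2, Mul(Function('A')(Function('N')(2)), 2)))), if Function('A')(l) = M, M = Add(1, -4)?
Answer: 3960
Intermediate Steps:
Function('N')(P) = Add(-1, P) (Function('N')(P) = Add(-3, Add(P, Mul(-1, -2))) = Add(-3, Add(P, 2)) = Add(-3, Add(2, P)) = Add(-1, P))
M = -3
Function('A')(l) = -3
Mul(11, Mul(Add(0, Mul(9, -5)), Add(-2, Mul(Function('A')(Function('N')(2)), 2)))) = Mul(11, Mul(Add(0, Mul(9, -5)), Add(-2, Mul(-3, 2)))) = Mul(11, Mul(Add(0, -45), Add(-2, -6))) = Mul(11, Mul(-45, -8)) = Mul(11, 360) = 3960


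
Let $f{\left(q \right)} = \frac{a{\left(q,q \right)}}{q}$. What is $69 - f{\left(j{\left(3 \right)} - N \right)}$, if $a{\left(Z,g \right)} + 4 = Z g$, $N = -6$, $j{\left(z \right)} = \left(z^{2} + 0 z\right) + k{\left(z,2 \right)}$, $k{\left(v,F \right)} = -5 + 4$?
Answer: $\frac{387}{7} \approx 55.286$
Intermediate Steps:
$k{\left(v,F \right)} = -1$
$j{\left(z \right)} = -1 + z^{2}$ ($j{\left(z \right)} = \left(z^{2} + 0 z\right) - 1 = \left(z^{2} + 0\right) - 1 = z^{2} - 1 = -1 + z^{2}$)
$a{\left(Z,g \right)} = -4 + Z g$
$f{\left(q \right)} = \frac{-4 + q^{2}}{q}$ ($f{\left(q \right)} = \frac{-4 + q q}{q} = \frac{-4 + q^{2}}{q}$)
$69 - f{\left(j{\left(3 \right)} - N \right)} = 69 - \left(\left(\left(-1 + 3^{2}\right) - -6\right) - \frac{4}{\left(-1 + 3^{2}\right) - -6}\right) = 69 - \left(\left(\left(-1 + 9\right) + 6\right) - \frac{4}{\left(-1 + 9\right) + 6}\right) = 69 - \left(\left(8 + 6\right) - \frac{4}{8 + 6}\right) = 69 - \left(14 - \frac{4}{14}\right) = 69 - \left(14 - \frac{2}{7}\right) = 69 - \frac{96}{7} = \frac{387}{7}$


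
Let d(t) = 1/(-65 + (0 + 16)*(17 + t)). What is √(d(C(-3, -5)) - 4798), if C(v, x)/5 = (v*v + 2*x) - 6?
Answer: I*√597874335/353 ≈ 69.268*I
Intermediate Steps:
C(v, x) = -30 + 5*v² + 10*x (C(v, x) = 5*((v*v + 2*x) - 6) = 5*((v² + 2*x) - 6) = 5*(-6 + v² + 2*x) = -30 + 5*v² + 10*x)
d(t) = 1/(207 + 16*t) (d(t) = 1/(-65 + 16*(17 + t)) = 1/(-65 + (272 + 16*t)) = 1/(207 + 16*t))
√(d(C(-3, -5)) - 4798) = √(1/(207 + 16*(-30 + 5*(-3)² + 10*(-5))) - 4798) = √(1/(207 + 16*(-30 + 5*9 - 50)) - 4798) = √(1/(207 + 16*(-30 + 45 - 50)) - 4798) = √(1/(207 + 16*(-35)) - 4798) = √(1/(207 - 560) - 4798) = √(1/(-353) - 4798) = √(-1/353 - 4798) = √(-1693695/353) = I*√597874335/353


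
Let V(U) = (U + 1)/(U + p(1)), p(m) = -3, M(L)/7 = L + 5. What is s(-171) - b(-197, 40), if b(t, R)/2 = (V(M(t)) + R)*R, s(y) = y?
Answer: -4648177/1347 ≈ -3450.8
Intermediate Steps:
M(L) = 35 + 7*L (M(L) = 7*(L + 5) = 7*(5 + L) = 35 + 7*L)
V(U) = (1 + U)/(-3 + U) (V(U) = (U + 1)/(U - 3) = (1 + U)/(-3 + U))
b(t, R) = 2*R*(R + (36 + 7*t)/(32 + 7*t)) (b(t, R) = 2*(((1 + (35 + 7*t))/(-3 + (35 + 7*t)) + R)*R) = 2*(((36 + 7*t)/(32 + 7*t) + R)*R) = 2*((R + (36 + 7*t)/(32 + 7*t))*R) = 2*(R*(R + (36 + 7*t)/(32 + 7*t))) = 2*R*(R + (36 + 7*t)/(32 + 7*t)))
s(-171) - b(-197, 40) = -171 - 2*40*(36 + 7*(-197) + 40*(32 + 7*(-197)))/(32 + 7*(-197)) = -171 - 2*40*(36 - 1379 + 40*(32 - 1379))/(32 - 1379) = -171 - 2*40*(36 - 1379 + 40*(-1347))/(-1347) = -171 - 2*40*(-1)*(36 - 1379 - 53880)/1347 = -171 - 2*40*(-1)*(-55223)/1347 = -171 - 1*4417840/1347 = -171 - 4417840/1347 = -4648177/1347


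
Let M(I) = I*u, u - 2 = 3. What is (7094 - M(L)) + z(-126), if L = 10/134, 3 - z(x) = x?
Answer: 483916/67 ≈ 7222.6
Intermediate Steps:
u = 5 (u = 2 + 3 = 5)
z(x) = 3 - x
L = 5/67 (L = 10*(1/134) = 5/67 ≈ 0.074627)
M(I) = 5*I (M(I) = I*5 = 5*I)
(7094 - M(L)) + z(-126) = (7094 - 5*5/67) + (3 - 1*(-126)) = (7094 - 1*25/67) + (3 + 126) = (7094 - 25/67) + 129 = 475273/67 + 129 = 483916/67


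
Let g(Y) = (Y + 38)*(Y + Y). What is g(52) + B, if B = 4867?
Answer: 14227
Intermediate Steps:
g(Y) = 2*Y*(38 + Y) (g(Y) = (38 + Y)*(2*Y) = 2*Y*(38 + Y))
g(52) + B = 2*52*(38 + 52) + 4867 = 2*52*90 + 4867 = 9360 + 4867 = 14227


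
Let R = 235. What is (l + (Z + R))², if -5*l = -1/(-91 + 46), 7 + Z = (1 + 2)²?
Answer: 2843448976/50625 ≈ 56167.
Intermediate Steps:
Z = 2 (Z = -7 + (1 + 2)² = -7 + 3² = -7 + 9 = 2)
l = -1/225 (l = -(-1)/(5*(-91 + 46)) = -(-1)/(5*(-45)) = -(-1)*(-1)/(5*45) = -⅕*1/45 = -1/225 ≈ -0.0044444)
(l + (Z + R))² = (-1/225 + (2 + 235))² = (-1/225 + 237)² = (53324/225)² = 2843448976/50625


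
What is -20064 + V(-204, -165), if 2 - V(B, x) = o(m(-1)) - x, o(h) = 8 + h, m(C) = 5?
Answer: -20240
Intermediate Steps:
V(B, x) = -11 + x (V(B, x) = 2 - ((8 + 5) - x) = 2 - (13 - x) = 2 + (-13 + x) = -11 + x)
-20064 + V(-204, -165) = -20064 + (-11 - 165) = -20064 - 176 = -20240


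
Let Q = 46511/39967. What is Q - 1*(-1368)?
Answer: 54721367/39967 ≈ 1369.2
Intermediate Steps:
Q = 46511/39967 (Q = 46511*(1/39967) = 46511/39967 ≈ 1.1637)
Q - 1*(-1368) = 46511/39967 - 1*(-1368) = 46511/39967 + 1368 = 54721367/39967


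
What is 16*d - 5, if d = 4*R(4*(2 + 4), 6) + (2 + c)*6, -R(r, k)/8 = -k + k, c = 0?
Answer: 187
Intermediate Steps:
R(r, k) = 0 (R(r, k) = -8*(-k + k) = -8*0 = 0)
d = 12 (d = 4*0 + (2 + 0)*6 = 0 + 2*6 = 0 + 12 = 12)
16*d - 5 = 16*12 - 5 = 192 - 5 = 187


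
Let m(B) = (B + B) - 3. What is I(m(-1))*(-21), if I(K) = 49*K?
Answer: 5145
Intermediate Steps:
m(B) = -3 + 2*B (m(B) = 2*B - 3 = -3 + 2*B)
I(m(-1))*(-21) = (49*(-3 + 2*(-1)))*(-21) = (49*(-3 - 2))*(-21) = (49*(-5))*(-21) = -245*(-21) = 5145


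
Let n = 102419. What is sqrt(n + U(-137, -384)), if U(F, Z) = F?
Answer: sqrt(102282) ≈ 319.82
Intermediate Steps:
sqrt(n + U(-137, -384)) = sqrt(102419 - 137) = sqrt(102282)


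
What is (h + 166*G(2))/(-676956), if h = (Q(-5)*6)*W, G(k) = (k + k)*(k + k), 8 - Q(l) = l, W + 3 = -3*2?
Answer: -977/338478 ≈ -0.0028865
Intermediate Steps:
W = -9 (W = -3 - 3*2 = -3 - 6 = -9)
Q(l) = 8 - l
G(k) = 4*k² (G(k) = (2*k)*(2*k) = 4*k²)
h = -702 (h = ((8 - 1*(-5))*6)*(-9) = ((8 + 5)*6)*(-9) = (13*6)*(-9) = 78*(-9) = -702)
(h + 166*G(2))/(-676956) = (-702 + 166*(4*2²))/(-676956) = (-702 + 166*(4*4))*(-1/676956) = (-702 + 166*16)*(-1/676956) = (-702 + 2656)*(-1/676956) = 1954*(-1/676956) = -977/338478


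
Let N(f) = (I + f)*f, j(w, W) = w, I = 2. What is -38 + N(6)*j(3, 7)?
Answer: 106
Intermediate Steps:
N(f) = f*(2 + f) (N(f) = (2 + f)*f = f*(2 + f))
-38 + N(6)*j(3, 7) = -38 + (6*(2 + 6))*3 = -38 + (6*8)*3 = -38 + 48*3 = -38 + 144 = 106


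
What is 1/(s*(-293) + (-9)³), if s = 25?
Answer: -1/8054 ≈ -0.00012416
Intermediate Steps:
1/(s*(-293) + (-9)³) = 1/(25*(-293) + (-9)³) = 1/(-7325 - 729) = 1/(-8054) = -1/8054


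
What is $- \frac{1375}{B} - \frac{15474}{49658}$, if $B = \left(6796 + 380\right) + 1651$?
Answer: $- \frac{14633482}{31309369} \approx -0.46738$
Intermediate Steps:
$B = 8827$ ($B = 7176 + 1651 = 8827$)
$- \frac{1375}{B} - \frac{15474}{49658} = - \frac{1375}{8827} - \frac{15474}{49658} = \left(-1375\right) \frac{1}{8827} - \frac{7737}{24829} = - \frac{1375}{8827} - \frac{7737}{24829} = - \frac{14633482}{31309369}$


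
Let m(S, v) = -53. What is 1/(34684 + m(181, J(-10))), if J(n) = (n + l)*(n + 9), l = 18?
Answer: 1/34631 ≈ 2.8876e-5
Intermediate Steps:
J(n) = (9 + n)*(18 + n) (J(n) = (n + 18)*(n + 9) = (18 + n)*(9 + n) = (9 + n)*(18 + n))
1/(34684 + m(181, J(-10))) = 1/(34684 - 53) = 1/34631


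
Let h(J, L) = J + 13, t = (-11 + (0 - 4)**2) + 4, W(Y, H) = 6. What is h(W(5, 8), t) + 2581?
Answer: 2600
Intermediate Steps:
t = 9 (t = (-11 + (-4)**2) + 4 = (-11 + 16) + 4 = 5 + 4 = 9)
h(J, L) = 13 + J
h(W(5, 8), t) + 2581 = (13 + 6) + 2581 = 19 + 2581 = 2600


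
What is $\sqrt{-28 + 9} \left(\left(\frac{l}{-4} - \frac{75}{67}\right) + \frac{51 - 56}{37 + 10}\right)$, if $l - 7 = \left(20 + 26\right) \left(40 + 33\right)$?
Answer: $- \frac{10611825 i \sqrt{19}}{12596} \approx - 3672.3 i$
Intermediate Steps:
$l = 3365$ ($l = 7 + \left(20 + 26\right) \left(40 + 33\right) = 7 + 46 \cdot 73 = 7 + 3358 = 3365$)
$\sqrt{-28 + 9} \left(\left(\frac{l}{-4} - \frac{75}{67}\right) + \frac{51 - 56}{37 + 10}\right) = \sqrt{-28 + 9} \left(\left(\frac{3365}{-4} - \frac{75}{67}\right) + \frac{51 - 56}{37 + 10}\right) = \sqrt{-19} \left(\left(3365 \left(- \frac{1}{4}\right) - \frac{75}{67}\right) - \frac{5}{47}\right) = i \sqrt{19} \left(\left(- \frac{3365}{4} - \frac{75}{67}\right) - \frac{5}{47}\right) = i \sqrt{19} \left(- \frac{225755}{268} - \frac{5}{47}\right) = i \sqrt{19} \left(- \frac{10611825}{12596}\right) = - \frac{10611825 i \sqrt{19}}{12596}$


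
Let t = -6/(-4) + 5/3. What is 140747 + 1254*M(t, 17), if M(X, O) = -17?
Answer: 119429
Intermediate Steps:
t = 19/6 (t = -6*(-¼) + 5*(⅓) = 3/2 + 5/3 = 19/6 ≈ 3.1667)
140747 + 1254*M(t, 17) = 140747 + 1254*(-17) = 140747 - 21318 = 119429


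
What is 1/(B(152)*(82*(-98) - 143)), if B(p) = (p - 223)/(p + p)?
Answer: 304/580709 ≈ 0.00052350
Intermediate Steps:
B(p) = (-223 + p)/(2*p) (B(p) = (-223 + p)/((2*p)) = (-223 + p)*(1/(2*p)) = (-223 + p)/(2*p))
1/(B(152)*(82*(-98) - 143)) = 1/((((½)*(-223 + 152)/152))*(82*(-98) - 143)) = 1/((((½)*(1/152)*(-71)))*(-8036 - 143)) = 1/(-71/304*(-8179)) = -304/71*(-1/8179) = 304/580709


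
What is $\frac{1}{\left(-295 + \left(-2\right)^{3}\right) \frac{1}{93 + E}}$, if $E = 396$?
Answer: $- \frac{163}{101} \approx -1.6139$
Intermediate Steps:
$\frac{1}{\left(-295 + \left(-2\right)^{3}\right) \frac{1}{93 + E}} = \frac{1}{\left(-295 + \left(-2\right)^{3}\right) \frac{1}{93 + 396}} = \frac{1}{\left(-295 - 8\right) \frac{1}{489}} = \frac{1}{\left(-303\right) \frac{1}{489}} = \frac{1}{- \frac{101}{163}} = - \frac{163}{101}$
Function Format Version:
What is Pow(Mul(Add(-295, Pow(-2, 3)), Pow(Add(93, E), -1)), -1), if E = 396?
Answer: Rational(-163, 101) ≈ -1.6139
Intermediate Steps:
Pow(Mul(Add(-295, Pow(-2, 3)), Pow(Add(93, E), -1)), -1) = Pow(Mul(Add(-295, Pow(-2, 3)), Pow(Add(93, 396), -1)), -1) = Pow(Mul(Add(-295, -8), Pow(489, -1)), -1) = Pow(Mul(-303, Rational(1, 489)), -1) = Pow(Rational(-101, 163), -1) = Rational(-163, 101)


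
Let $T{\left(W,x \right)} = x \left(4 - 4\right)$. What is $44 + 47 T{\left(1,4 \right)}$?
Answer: $44$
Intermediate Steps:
$T{\left(W,x \right)} = 0$ ($T{\left(W,x \right)} = x 0 = 0$)
$44 + 47 T{\left(1,4 \right)} = 44 + 47 \cdot 0 = 44 + 0 = 44$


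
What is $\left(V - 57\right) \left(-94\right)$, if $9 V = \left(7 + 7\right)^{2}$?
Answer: $\frac{29798}{9} \approx 3310.9$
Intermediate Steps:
$V = \frac{196}{9}$ ($V = \frac{\left(7 + 7\right)^{2}}{9} = \frac{14^{2}}{9} = \frac{1}{9} \cdot 196 = \frac{196}{9} \approx 21.778$)
$\left(V - 57\right) \left(-94\right) = \left(\frac{196}{9} - 57\right) \left(-94\right) = \left(- \frac{317}{9}\right) \left(-94\right) = \frac{29798}{9}$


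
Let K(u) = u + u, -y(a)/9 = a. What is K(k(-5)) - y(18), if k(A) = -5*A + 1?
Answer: 214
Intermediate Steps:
y(a) = -9*a
k(A) = 1 - 5*A
K(u) = 2*u
K(k(-5)) - y(18) = 2*(1 - 5*(-5)) - (-9)*18 = 2*(1 + 25) - 1*(-162) = 2*26 + 162 = 52 + 162 = 214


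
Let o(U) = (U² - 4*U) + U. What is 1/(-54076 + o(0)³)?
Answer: -1/54076 ≈ -1.8492e-5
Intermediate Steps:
o(U) = U² - 3*U
1/(-54076 + o(0)³) = 1/(-54076 + (0*(-3 + 0))³) = 1/(-54076 + (0*(-3))³) = 1/(-54076 + 0³) = 1/(-54076 + 0) = 1/(-54076) = -1/54076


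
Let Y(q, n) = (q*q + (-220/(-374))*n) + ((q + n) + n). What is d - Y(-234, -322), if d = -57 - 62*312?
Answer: -1242523/17 ≈ -73090.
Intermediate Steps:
d = -19401 (d = -57 - 19344 = -19401)
Y(q, n) = q + q² + 44*n/17 (Y(q, n) = (q² + (-220*(-1/374))*n) + ((n + q) + n) = (q² + 10*n/17) + (q + 2*n) = q + q² + 44*n/17)
d - Y(-234, -322) = -19401 - (-234 + (-234)² + (44/17)*(-322)) = -19401 - (-234 + 54756 - 14168/17) = -19401 - 1*912706/17 = -19401 - 912706/17 = -1242523/17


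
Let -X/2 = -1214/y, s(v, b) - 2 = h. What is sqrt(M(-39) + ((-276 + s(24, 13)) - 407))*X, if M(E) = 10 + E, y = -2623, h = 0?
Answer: -2428*I*sqrt(710)/2623 ≈ -24.665*I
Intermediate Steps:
s(v, b) = 2 (s(v, b) = 2 + 0 = 2)
X = -2428/2623 (X = -(-2428)/(-2623) = -(-2428)*(-1)/2623 = -2*1214/2623 = -2428/2623 ≈ -0.92566)
sqrt(M(-39) + ((-276 + s(24, 13)) - 407))*X = sqrt((10 - 39) + ((-276 + 2) - 407))*(-2428/2623) = sqrt(-29 + (-274 - 407))*(-2428/2623) = sqrt(-29 - 681)*(-2428/2623) = sqrt(-710)*(-2428/2623) = (I*sqrt(710))*(-2428/2623) = -2428*I*sqrt(710)/2623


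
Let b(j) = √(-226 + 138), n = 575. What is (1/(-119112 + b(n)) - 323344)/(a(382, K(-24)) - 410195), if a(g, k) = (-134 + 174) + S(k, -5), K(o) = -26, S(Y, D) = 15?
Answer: 114687438156613/145473260318212 + I*√22/2909465206364240 ≈ 0.78837 + 1.6121e-15*I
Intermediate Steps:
a(g, k) = 55 (a(g, k) = (-134 + 174) + 15 = 40 + 15 = 55)
b(j) = 2*I*√22 (b(j) = √(-88) = 2*I*√22)
(1/(-119112 + b(n)) - 323344)/(a(382, K(-24)) - 410195) = (1/(-119112 + 2*I*√22) - 323344)/(55 - 410195) = (-323344 + 1/(-119112 + 2*I*√22))/(-410140) = (-323344 + 1/(-119112 + 2*I*√22))*(-1/410140) = 80836/102535 - 1/(410140*(-119112 + 2*I*√22))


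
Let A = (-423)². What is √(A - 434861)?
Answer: 2*I*√63983 ≈ 505.9*I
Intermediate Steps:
A = 178929
√(A - 434861) = √(178929 - 434861) = √(-255932) = 2*I*√63983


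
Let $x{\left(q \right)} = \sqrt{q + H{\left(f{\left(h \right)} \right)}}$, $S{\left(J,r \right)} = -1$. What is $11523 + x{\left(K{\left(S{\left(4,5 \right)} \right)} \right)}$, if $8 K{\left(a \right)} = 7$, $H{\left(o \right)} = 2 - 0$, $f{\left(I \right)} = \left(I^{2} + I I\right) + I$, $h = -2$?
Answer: $11523 + \frac{\sqrt{46}}{4} \approx 11525.0$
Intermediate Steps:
$f{\left(I \right)} = I + 2 I^{2}$ ($f{\left(I \right)} = \left(I^{2} + I^{2}\right) + I = 2 I^{2} + I = I + 2 I^{2}$)
$H{\left(o \right)} = 2$ ($H{\left(o \right)} = 2 + 0 = 2$)
$K{\left(a \right)} = \frac{7}{8}$ ($K{\left(a \right)} = \frac{1}{8} \cdot 7 = \frac{7}{8}$)
$x{\left(q \right)} = \sqrt{2 + q}$ ($x{\left(q \right)} = \sqrt{q + 2} = \sqrt{2 + q}$)
$11523 + x{\left(K{\left(S{\left(4,5 \right)} \right)} \right)} = 11523 + \sqrt{2 + \frac{7}{8}} = 11523 + \sqrt{\frac{23}{8}} = 11523 + \frac{\sqrt{46}}{4}$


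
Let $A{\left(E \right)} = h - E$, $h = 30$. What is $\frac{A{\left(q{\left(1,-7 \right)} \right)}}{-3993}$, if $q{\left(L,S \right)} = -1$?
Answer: $- \frac{31}{3993} \approx -0.0077636$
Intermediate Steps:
$A{\left(E \right)} = 30 - E$
$\frac{A{\left(q{\left(1,-7 \right)} \right)}}{-3993} = \frac{30 - -1}{-3993} = \left(30 + 1\right) \left(- \frac{1}{3993}\right) = 31 \left(- \frac{1}{3993}\right) = - \frac{31}{3993}$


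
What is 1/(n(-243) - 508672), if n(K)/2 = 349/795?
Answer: -795/404393542 ≈ -1.9659e-6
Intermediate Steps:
n(K) = 698/795 (n(K) = 2*(349/795) = 698/795)
1/(n(-243) - 508672) = 1/(698/795 - 508672) = 1/(-404393542/795) = -795/404393542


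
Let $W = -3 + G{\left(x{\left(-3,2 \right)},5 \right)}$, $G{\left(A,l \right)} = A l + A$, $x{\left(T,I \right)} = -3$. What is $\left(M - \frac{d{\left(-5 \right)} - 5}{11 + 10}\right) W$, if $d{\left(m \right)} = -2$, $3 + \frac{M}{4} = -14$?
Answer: $1421$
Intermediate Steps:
$M = -68$ ($M = -12 + 4 \left(-14\right) = -12 - 56 = -68$)
$G{\left(A,l \right)} = A + A l$
$W = -21$ ($W = -3 - 3 \left(1 + 5\right) = -3 - 18 = -21$)
$\left(M - \frac{d{\left(-5 \right)} - 5}{11 + 10}\right) W = \left(-68 - \frac{-2 - 5}{11 + 10}\right) \left(-21\right) = \left(-68 - - \frac{7}{21}\right) \left(-21\right) = \left(-68 - \left(-7\right) \frac{1}{21}\right) \left(-21\right) = \left(-68 - - \frac{1}{3}\right) \left(-21\right) = \left(-68 + \frac{1}{3}\right) \left(-21\right) = \left(- \frac{203}{3}\right) \left(-21\right) = 1421$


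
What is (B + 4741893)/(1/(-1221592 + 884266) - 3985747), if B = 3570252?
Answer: -2803902624270/1344496092523 ≈ -2.0855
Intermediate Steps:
(B + 4741893)/(1/(-1221592 + 884266) - 3985747) = (3570252 + 4741893)/(1/(-1221592 + 884266) - 3985747) = 8312145/(1/(-337326) - 3985747) = 8312145/(-1/337326 - 3985747) = 8312145/(-1344496092523/337326) = 8312145*(-337326/1344496092523) = -2803902624270/1344496092523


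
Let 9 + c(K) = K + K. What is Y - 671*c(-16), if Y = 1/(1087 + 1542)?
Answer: 72326420/2629 ≈ 27511.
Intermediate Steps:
c(K) = -9 + 2*K (c(K) = -9 + (K + K) = -9 + 2*K)
Y = 1/2629 ≈ 0.00038037
Y - 671*c(-16) = 1/2629 - 671*(-9 + 2*(-16)) = 1/2629 - 671*(-9 - 32) = 1/2629 - 671*(-41) = 1/2629 + 27511 = 72326420/2629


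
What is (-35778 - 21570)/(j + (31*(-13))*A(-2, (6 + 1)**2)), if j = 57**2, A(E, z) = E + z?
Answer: 14337/3923 ≈ 3.6546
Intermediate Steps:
j = 3249
(-35778 - 21570)/(j + (31*(-13))*A(-2, (6 + 1)**2)) = (-35778 - 21570)/(3249 + (31*(-13))*(-2 + (6 + 1)**2)) = -57348/(3249 - 403*(-2 + 7**2)) = -57348/(3249 - 403*(-2 + 49)) = -57348/(3249 - 403*47) = -57348/(3249 - 18941) = -57348/(-15692) = -57348*(-1/15692) = 14337/3923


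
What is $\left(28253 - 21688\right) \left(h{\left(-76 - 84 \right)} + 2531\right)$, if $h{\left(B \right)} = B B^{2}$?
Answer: $-26873623985$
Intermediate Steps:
$h{\left(B \right)} = B^{3}$
$\left(28253 - 21688\right) \left(h{\left(-76 - 84 \right)} + 2531\right) = \left(28253 - 21688\right) \left(\left(-76 - 84\right)^{3} + 2531\right) = \left(28253 - 21688\right) \left(\left(-160\right)^{3} + 2531\right) = 6565 \left(-4096000 + 2531\right) = 6565 \left(-4093469\right) = -26873623985$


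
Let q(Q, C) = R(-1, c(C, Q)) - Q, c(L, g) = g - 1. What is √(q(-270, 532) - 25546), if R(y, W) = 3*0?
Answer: 2*I*√6319 ≈ 158.98*I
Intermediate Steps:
c(L, g) = -1 + g
R(y, W) = 0
q(Q, C) = -Q (q(Q, C) = 0 - Q = -Q)
√(q(-270, 532) - 25546) = √(-1*(-270) - 25546) = √(270 - 25546) = √(-25276) = 2*I*√6319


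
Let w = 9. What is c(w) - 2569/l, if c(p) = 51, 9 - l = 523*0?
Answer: -2110/9 ≈ -234.44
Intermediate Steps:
l = 9 (l = 9 - 523*0 = 9 - 1*0 = 9 + 0 = 9)
c(w) - 2569/l = 51 - 2569/9 = -2110/9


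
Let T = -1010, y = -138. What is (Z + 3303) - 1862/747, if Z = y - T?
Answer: 3116863/747 ≈ 4172.5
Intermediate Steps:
Z = 872 (Z = -138 - 1*(-1010) = -138 + 1010 = 872)
(Z + 3303) - 1862/747 = (872 + 3303) - 1862/747 = 4175 - 1862*1/747 = 4175 - 1862/747 = 3116863/747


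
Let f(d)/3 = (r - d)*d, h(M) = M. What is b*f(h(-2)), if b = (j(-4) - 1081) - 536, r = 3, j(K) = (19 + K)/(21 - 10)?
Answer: 533160/11 ≈ 48469.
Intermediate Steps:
j(K) = 19/11 + K/11 (j(K) = (19 + K)/11 = (19 + K)*(1/11) = 19/11 + K/11)
f(d) = 3*d*(3 - d) (f(d) = 3*((3 - d)*d) = 3*(d*(3 - d)) = 3*d*(3 - d))
b = -17772/11 (b = ((19/11 + (1/11)*(-4)) - 1081) - 536 = ((19/11 - 4/11) - 1081) - 536 = (15/11 - 1081) - 536 = -11876/11 - 536 = -17772/11 ≈ -1615.6)
b*f(h(-2)) = -53316*(-2)*(3 - 1*(-2))/11 = -53316*(-2)*(3 + 2)/11 = -53316*(-2)*5/11 = -17772/11*(-30) = 533160/11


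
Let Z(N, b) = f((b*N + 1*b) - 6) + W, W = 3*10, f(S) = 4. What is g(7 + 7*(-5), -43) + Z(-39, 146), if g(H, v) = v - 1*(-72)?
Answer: 63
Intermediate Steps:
W = 30
g(H, v) = 72 + v (g(H, v) = v + 72 = 72 + v)
Z(N, b) = 34 (Z(N, b) = 4 + 30 = 34)
g(7 + 7*(-5), -43) + Z(-39, 146) = (72 - 43) + 34 = 29 + 34 = 63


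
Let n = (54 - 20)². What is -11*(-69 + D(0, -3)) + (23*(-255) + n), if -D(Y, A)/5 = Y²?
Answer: -3950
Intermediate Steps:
D(Y, A) = -5*Y²
n = 1156 (n = 34² = 1156)
-11*(-69 + D(0, -3)) + (23*(-255) + n) = -11*(-69 - 5*0²) + (23*(-255) + 1156) = -11*(-69 - 5*0) + (-5865 + 1156) = -11*(-69 + 0) - 4709 = -11*(-69) - 4709 = 759 - 4709 = -3950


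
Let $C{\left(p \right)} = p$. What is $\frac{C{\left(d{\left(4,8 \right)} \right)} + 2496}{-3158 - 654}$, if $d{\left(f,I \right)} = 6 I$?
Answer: $- \frac{636}{953} \approx -0.66737$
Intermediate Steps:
$\frac{C{\left(d{\left(4,8 \right)} \right)} + 2496}{-3158 - 654} = \frac{6 \cdot 8 + 2496}{-3158 - 654} = \frac{48 + 2496}{-3812} = 2544 \left(- \frac{1}{3812}\right) = - \frac{636}{953}$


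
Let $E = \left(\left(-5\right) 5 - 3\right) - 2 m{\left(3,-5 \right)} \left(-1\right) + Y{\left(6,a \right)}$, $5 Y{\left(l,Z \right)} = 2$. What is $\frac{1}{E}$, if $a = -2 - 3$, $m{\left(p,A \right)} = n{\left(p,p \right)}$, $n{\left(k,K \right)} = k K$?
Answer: $- \frac{5}{2518} \approx -0.0019857$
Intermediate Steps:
$n{\left(k,K \right)} = K k$
$m{\left(p,A \right)} = p^{2}$ ($m{\left(p,A \right)} = p p = p^{2}$)
$a = -5$ ($a = -2 - 3 = -5$)
$Y{\left(l,Z \right)} = \frac{2}{5}$ ($Y{\left(l,Z \right)} = \frac{1}{5} \cdot 2 = \frac{2}{5}$)
$E = - \frac{2518}{5}$ ($E = \left(\left(-5\right) 5 - 3\right) - 2 \cdot 3^{2} \left(-1\right) + \frac{2}{5} = \left(-25 - 3\right) \left(-2\right) 9 \left(-1\right) + \frac{2}{5} = - 28 \left(\left(-18\right) \left(-1\right)\right) + \frac{2}{5} = \left(-28\right) 18 + \frac{2}{5} = -504 + \frac{2}{5} = - \frac{2518}{5} \approx -503.6$)
$\frac{1}{E} = \frac{1}{- \frac{2518}{5}} = - \frac{5}{2518}$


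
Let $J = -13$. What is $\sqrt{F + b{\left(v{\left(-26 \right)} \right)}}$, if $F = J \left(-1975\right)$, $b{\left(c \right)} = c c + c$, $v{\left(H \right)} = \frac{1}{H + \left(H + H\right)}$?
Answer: $\frac{\sqrt{156206623}}{78} \approx 160.23$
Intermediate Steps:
$v{\left(H \right)} = \frac{1}{3 H}$ ($v{\left(H \right)} = \frac{1}{H + 2 H} = \frac{1}{3 H}$)
$b{\left(c \right)} = c + c^{2}$ ($b{\left(c \right)} = c^{2} + c = c + c^{2}$)
$F = 25675$ ($F = \left(-13\right) \left(-1975\right) = 25675$)
$\sqrt{F + b{\left(v{\left(-26 \right)} \right)}} = \sqrt{25675 + \frac{1}{3 \left(-26\right)} \left(1 + \frac{1}{3 \left(-26\right)}\right)} = \sqrt{25675 + \frac{1}{3} \left(- \frac{1}{26}\right) \left(1 + \frac{1}{3} \left(- \frac{1}{26}\right)\right)} = \sqrt{25675 - \frac{1 - \frac{1}{78}}{78}} = \sqrt{25675 - \frac{77}{6084}} = \sqrt{\frac{156206623}{6084}} = \frac{\sqrt{156206623}}{78}$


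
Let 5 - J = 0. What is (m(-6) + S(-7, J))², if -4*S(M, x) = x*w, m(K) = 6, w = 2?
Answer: 49/4 ≈ 12.250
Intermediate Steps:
J = 5 (J = 5 - 1*0 = 5 + 0 = 5)
S(M, x) = -x/2 (S(M, x) = -x*2/4 = -x/2)
(m(-6) + S(-7, J))² = (6 - ½*5)² = (6 - 5/2)² = (7/2)² = 49/4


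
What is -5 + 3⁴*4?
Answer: 319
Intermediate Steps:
-5 + 3⁴*4 = -5 + 81*4 = -5 + 324 = 319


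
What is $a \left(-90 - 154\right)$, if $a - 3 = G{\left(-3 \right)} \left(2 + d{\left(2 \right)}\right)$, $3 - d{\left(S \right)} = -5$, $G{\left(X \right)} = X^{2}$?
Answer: $-22692$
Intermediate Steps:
$d{\left(S \right)} = 8$ ($d{\left(S \right)} = 3 - -5 = 3 + 5 = 8$)
$a = 93$ ($a = 3 + \left(-3\right)^{2} \left(2 + 8\right) = 3 + 9 \cdot 10 = 3 + 90 = 93$)
$a \left(-90 - 154\right) = 93 \left(-90 - 154\right) = 93 \left(-244\right) = -22692$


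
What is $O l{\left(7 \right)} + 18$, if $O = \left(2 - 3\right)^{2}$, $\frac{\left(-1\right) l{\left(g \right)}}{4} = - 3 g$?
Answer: $102$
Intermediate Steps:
$l{\left(g \right)} = 12 g$ ($l{\left(g \right)} = - 4 \left(- 3 g\right) = 12 g$)
$O = 1$ ($O = \left(-1\right)^{2} = 1$)
$O l{\left(7 \right)} + 18 = 1 \cdot 12 \cdot 7 + 18 = 1 \cdot 84 + 18 = 84 + 18 = 102$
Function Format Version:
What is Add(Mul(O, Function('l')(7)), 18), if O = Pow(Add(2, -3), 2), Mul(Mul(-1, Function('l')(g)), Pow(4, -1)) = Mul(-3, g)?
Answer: 102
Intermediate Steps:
Function('l')(g) = Mul(12, g) (Function('l')(g) = Mul(-4, Mul(-3, g)) = Mul(12, g))
O = 1 (O = Pow(-1, 2) = 1)
Add(Mul(O, Function('l')(7)), 18) = Add(Mul(1, Mul(12, 7)), 18) = Add(Mul(1, 84), 18) = Add(84, 18) = 102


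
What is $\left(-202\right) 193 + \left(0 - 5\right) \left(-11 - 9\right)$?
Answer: $-38886$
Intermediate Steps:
$\left(-202\right) 193 + \left(0 - 5\right) \left(-11 - 9\right) = -38986 - -100 = -38986 + 100 = -38886$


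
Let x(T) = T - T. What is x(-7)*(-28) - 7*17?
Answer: -119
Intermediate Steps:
x(T) = 0
x(-7)*(-28) - 7*17 = 0*(-28) - 7*17 = 0 - 119 = -119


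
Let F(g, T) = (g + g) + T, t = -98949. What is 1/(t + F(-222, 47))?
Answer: -1/99346 ≈ -1.0066e-5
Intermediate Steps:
F(g, T) = T + 2*g (F(g, T) = 2*g + T = T + 2*g)
1/(t + F(-222, 47)) = 1/(-98949 + (47 + 2*(-222))) = 1/(-98949 + (47 - 444)) = 1/(-98949 - 397) = 1/(-99346) = -1/99346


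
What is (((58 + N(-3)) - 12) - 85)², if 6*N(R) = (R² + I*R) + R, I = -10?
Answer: 1089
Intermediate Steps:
N(R) = -3*R/2 + R²/6 (N(R) = ((R² - 10*R) + R)/6 = (R² - 9*R)/6 = -3*R/2 + R²/6)
(((58 + N(-3)) - 12) - 85)² = (((58 + (⅙)*(-3)*(-9 - 3)) - 12) - 85)² = (((58 + (⅙)*(-3)*(-12)) - 12) - 85)² = (((58 + 6) - 12) - 85)² = ((64 - 12) - 85)² = (52 - 85)² = (-33)² = 1089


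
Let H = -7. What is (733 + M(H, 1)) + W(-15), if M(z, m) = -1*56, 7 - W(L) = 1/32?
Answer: 21887/32 ≈ 683.97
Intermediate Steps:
W(L) = 223/32 (W(L) = 7 - 1/32 = 223/32)
M(z, m) = -56
(733 + M(H, 1)) + W(-15) = (733 - 56) + 223/32 = 677 + 223/32 = 21887/32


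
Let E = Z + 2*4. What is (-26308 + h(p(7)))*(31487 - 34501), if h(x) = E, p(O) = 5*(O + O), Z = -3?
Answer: 79277242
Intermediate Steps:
E = 5 (E = -3 + 2*4 = -3 + 8 = 5)
p(O) = 10*O (p(O) = 5*(2*O) = 10*O)
h(x) = 5
(-26308 + h(p(7)))*(31487 - 34501) = (-26308 + 5)*(31487 - 34501) = -26303*(-3014) = 79277242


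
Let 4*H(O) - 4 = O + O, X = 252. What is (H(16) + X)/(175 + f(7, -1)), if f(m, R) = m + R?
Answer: 261/181 ≈ 1.4420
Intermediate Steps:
f(m, R) = R + m
H(O) = 1 + O/2 (H(O) = 1 + (O + O)/4 = 1 + (2*O)/4 = 1 + O/2)
(H(16) + X)/(175 + f(7, -1)) = ((1 + (1/2)*16) + 252)/(175 + (-1 + 7)) = ((1 + 8) + 252)/(175 + 6) = (9 + 252)/181 = (1/181)*261 = 261/181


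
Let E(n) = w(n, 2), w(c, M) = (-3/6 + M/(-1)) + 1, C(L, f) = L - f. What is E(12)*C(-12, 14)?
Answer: 39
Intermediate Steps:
w(c, M) = ½ - M (w(c, M) = (-3*⅙ + M*(-1)) + 1 = (-½ - M) + 1 = ½ - M)
E(n) = -3/2 (E(n) = ½ - 1*2 = ½ - 2 = -3/2)
E(12)*C(-12, 14) = -3*(-12 - 1*14)/2 = -3*(-12 - 14)/2 = -3/2*(-26) = 39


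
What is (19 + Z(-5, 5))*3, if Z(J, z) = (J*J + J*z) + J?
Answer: 42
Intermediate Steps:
Z(J, z) = J + J² + J*z (Z(J, z) = (J² + J*z) + J = J + J² + J*z)
(19 + Z(-5, 5))*3 = (19 - 5*(1 - 5 + 5))*3 = (19 - 5*1)*3 = (19 - 5)*3 = 14*3 = 42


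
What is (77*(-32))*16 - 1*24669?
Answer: -64093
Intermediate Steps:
(77*(-32))*16 - 1*24669 = -2464*16 - 24669 = -39424 - 24669 = -64093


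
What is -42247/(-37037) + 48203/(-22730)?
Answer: -825020201/841851010 ≈ -0.98001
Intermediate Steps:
-42247/(-37037) + 48203/(-22730) = -42247*(-1/37037) + 48203*(-1/22730) = 42247/37037 - 48203/22730 = -825020201/841851010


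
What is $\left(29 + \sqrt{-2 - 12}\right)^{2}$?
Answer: $\left(29 + i \sqrt{14}\right)^{2} \approx 827.0 + 217.02 i$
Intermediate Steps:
$\left(29 + \sqrt{-2 - 12}\right)^{2} = \left(29 + \sqrt{-14}\right)^{2} = \left(29 + i \sqrt{14}\right)^{2}$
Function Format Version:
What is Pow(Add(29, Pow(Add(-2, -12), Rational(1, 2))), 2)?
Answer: Pow(Add(29, Mul(I, Pow(14, Rational(1, 2)))), 2) ≈ Add(827.00, Mul(217.02, I))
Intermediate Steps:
Pow(Add(29, Pow(Add(-2, -12), Rational(1, 2))), 2) = Pow(Add(29, Pow(-14, Rational(1, 2))), 2) = Pow(Add(29, Mul(I, Pow(14, Rational(1, 2)))), 2)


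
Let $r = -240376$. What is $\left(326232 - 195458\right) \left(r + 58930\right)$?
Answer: $-23728419204$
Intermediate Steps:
$\left(326232 - 195458\right) \left(r + 58930\right) = \left(326232 - 195458\right) \left(-240376 + 58930\right) = 130774 \left(-181446\right) = -23728419204$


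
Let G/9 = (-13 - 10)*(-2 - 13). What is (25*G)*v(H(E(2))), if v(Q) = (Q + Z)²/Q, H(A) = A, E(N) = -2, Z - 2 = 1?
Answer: -77625/2 ≈ -38813.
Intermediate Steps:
Z = 3 (Z = 2 + 1 = 3)
v(Q) = (3 + Q)²/Q (v(Q) = (Q + 3)²/Q = (3 + Q)²/Q)
G = 3105 (G = 9*((-13 - 10)*(-2 - 13)) = 9*(-23*(-15)) = 9*345 = 3105)
(25*G)*v(H(E(2))) = (25*3105)*((3 - 2)²/(-2)) = 77625*(-½*1²) = 77625*(-½*1) = 77625*(-½) = -77625/2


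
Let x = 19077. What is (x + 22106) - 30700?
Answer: 10483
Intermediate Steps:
(x + 22106) - 30700 = (19077 + 22106) - 30700 = 41183 - 30700 = 10483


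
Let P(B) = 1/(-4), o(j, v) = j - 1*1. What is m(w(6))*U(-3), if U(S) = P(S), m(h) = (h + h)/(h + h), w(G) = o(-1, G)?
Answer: -1/4 ≈ -0.25000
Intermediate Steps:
o(j, v) = -1 + j (o(j, v) = j - 1 = -1 + j)
w(G) = -2 (w(G) = -1 - 1 = -2)
m(h) = 1 (m(h) = (2*h)/((2*h)) = (2*h)*(1/(2*h)) = 1)
P(B) = -1/4
U(S) = -1/4
m(w(6))*U(-3) = 1*(-1/4) = -1/4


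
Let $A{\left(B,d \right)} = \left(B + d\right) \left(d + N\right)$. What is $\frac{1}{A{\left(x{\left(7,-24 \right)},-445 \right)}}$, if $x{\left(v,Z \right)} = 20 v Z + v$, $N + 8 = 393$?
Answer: $\frac{1}{227880} \approx 4.3883 \cdot 10^{-6}$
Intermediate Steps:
$N = 385$ ($N = -8 + 393 = 385$)
$x{\left(v,Z \right)} = v + 20 Z v$ ($x{\left(v,Z \right)} = 20 Z v + v = v + 20 Z v$)
$A{\left(B,d \right)} = \left(385 + d\right) \left(B + d\right)$ ($A{\left(B,d \right)} = \left(B + d\right) \left(d + 385\right) = \left(B + d\right) \left(385 + d\right) = \left(385 + d\right) \left(B + d\right)$)
$\frac{1}{A{\left(x{\left(7,-24 \right)},-445 \right)}} = \frac{1}{\left(-445\right)^{2} + 385 \cdot 7 \left(1 + 20 \left(-24\right)\right) + 385 \left(-445\right) + 7 \left(1 + 20 \left(-24\right)\right) \left(-445\right)} = \frac{1}{198025 + 385 \cdot 7 \left(1 - 480\right) - 171325 + 7 \left(1 - 480\right) \left(-445\right)} = \frac{1}{198025 + 385 \cdot 7 \left(-479\right) - 171325 + 7 \left(-479\right) \left(-445\right)} = \frac{1}{198025 + 385 \left(-3353\right) - 171325 - -1492085} = \frac{1}{198025 - 1290905 - 171325 + 1492085} = \frac{1}{227880}$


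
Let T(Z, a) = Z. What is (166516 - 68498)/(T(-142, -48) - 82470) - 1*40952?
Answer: -1691612321/41306 ≈ -40953.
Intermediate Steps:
(166516 - 68498)/(T(-142, -48) - 82470) - 1*40952 = (166516 - 68498)/(-142 - 82470) - 1*40952 = 98018/(-82612) - 40952 = 98018*(-1/82612) - 40952 = -49009/41306 - 40952 = -1691612321/41306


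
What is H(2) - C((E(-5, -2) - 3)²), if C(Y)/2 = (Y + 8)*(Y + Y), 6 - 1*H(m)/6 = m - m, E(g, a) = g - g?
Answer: -576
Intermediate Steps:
E(g, a) = 0
H(m) = 36 (H(m) = 36 - 6*(m - m) = 36 - 6*0 = 36 + 0 = 36)
C(Y) = 4*Y*(8 + Y) (C(Y) = 2*((Y + 8)*(Y + Y)) = 2*((8 + Y)*(2*Y)) = 2*(2*Y*(8 + Y)) = 4*Y*(8 + Y))
H(2) - C((E(-5, -2) - 3)²) = 36 - 4*(0 - 3)²*(8 + (0 - 3)²) = 36 - 4*(-3)²*(8 + (-3)²) = 36 - 4*9*(8 + 9) = 36 - 4*9*17 = 36 - 1*612 = 36 - 612 = -576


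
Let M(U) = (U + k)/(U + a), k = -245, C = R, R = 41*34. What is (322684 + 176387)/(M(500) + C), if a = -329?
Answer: 28447047/79543 ≈ 357.63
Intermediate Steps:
R = 1394
C = 1394
M(U) = (-245 + U)/(-329 + U) (M(U) = (U - 245)/(U - 329) = (-245 + U)/(-329 + U))
(322684 + 176387)/(M(500) + C) = (322684 + 176387)/((-245 + 500)/(-329 + 500) + 1394) = 499071/(255/171 + 1394) = 499071/((1/171)*255 + 1394) = 499071/(85/57 + 1394) = 499071/(79543/57) = 499071*(57/79543) = 28447047/79543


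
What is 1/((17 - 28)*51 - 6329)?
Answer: -1/6890 ≈ -0.00014514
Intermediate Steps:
1/((17 - 28)*51 - 6329) = 1/(-11*51 - 6329) = 1/(-561 - 6329) = 1/(-6890) = -1/6890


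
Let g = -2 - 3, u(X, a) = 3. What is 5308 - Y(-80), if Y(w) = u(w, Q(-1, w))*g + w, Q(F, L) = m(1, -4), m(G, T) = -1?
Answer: 5403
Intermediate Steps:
Q(F, L) = -1
g = -5
Y(w) = -15 + w (Y(w) = 3*(-5) + w = -15 + w)
5308 - Y(-80) = 5308 - (-15 - 80) = 5308 - 1*(-95) = 5308 + 95 = 5403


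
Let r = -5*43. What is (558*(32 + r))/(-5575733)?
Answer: 102114/5575733 ≈ 0.018314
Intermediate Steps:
r = -215
(558*(32 + r))/(-5575733) = (558*(32 - 215))/(-5575733) = (558*(-183))*(-1/5575733) = -102114*(-1/5575733) = 102114/5575733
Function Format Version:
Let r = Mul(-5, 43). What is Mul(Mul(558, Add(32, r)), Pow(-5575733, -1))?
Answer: Rational(102114, 5575733) ≈ 0.018314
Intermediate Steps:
r = -215
Mul(Mul(558, Add(32, r)), Pow(-5575733, -1)) = Mul(Mul(558, Add(32, -215)), Pow(-5575733, -1)) = Mul(Mul(558, -183), Rational(-1, 5575733)) = Mul(-102114, Rational(-1, 5575733)) = Rational(102114, 5575733)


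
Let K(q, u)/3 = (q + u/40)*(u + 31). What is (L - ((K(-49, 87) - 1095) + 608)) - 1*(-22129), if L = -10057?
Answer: 582701/20 ≈ 29135.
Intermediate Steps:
K(q, u) = 3*(31 + u)*(q + u/40) (K(q, u) = 3*((q + u/40)*(u + 31)) = 3*((q + u*(1/40))*(31 + u)) = 3*((q + u/40)*(31 + u)) = 3*((31 + u)*(q + u/40)) = 3*(31 + u)*(q + u/40))
(L - ((K(-49, 87) - 1095) + 608)) - 1*(-22129) = (-10057 - (((93*(-49) + (3/40)*87² + (93/40)*87 + 3*(-49)*87) - 1095) + 608)) - 1*(-22129) = (-10057 - (((-4557 + (3/40)*7569 + 8091/40 - 12789) - 1095) + 608)) + 22129 = (-10057 - (((-4557 + 22707/40 + 8091/40 - 12789) - 1095) + 608)) + 22129 = (-10057 - ((-331521/20 - 1095) + 608)) + 22129 = (-10057 - (-353421/20 + 608)) + 22129 = (-10057 - 1*(-341261/20)) + 22129 = (-10057 + 341261/20) + 22129 = 140121/20 + 22129 = 582701/20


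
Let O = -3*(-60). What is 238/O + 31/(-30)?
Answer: 13/45 ≈ 0.28889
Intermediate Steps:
O = 180
238/O + 31/(-30) = 238/180 + 31/(-30) = 238*(1/180) + 31*(-1/30) = 119/90 - 31/30 = 13/45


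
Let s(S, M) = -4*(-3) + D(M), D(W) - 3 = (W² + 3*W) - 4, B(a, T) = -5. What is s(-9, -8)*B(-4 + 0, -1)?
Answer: -255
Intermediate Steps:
D(W) = -1 + W² + 3*W (D(W) = 3 + ((W² + 3*W) - 4) = 3 + (-4 + W² + 3*W) = -1 + W² + 3*W)
s(S, M) = 11 + M² + 3*M (s(S, M) = -4*(-3) + (-1 + M² + 3*M) = 12 + (-1 + M² + 3*M) = 11 + M² + 3*M)
s(-9, -8)*B(-4 + 0, -1) = (11 + (-8)² + 3*(-8))*(-5) = (11 + 64 - 24)*(-5) = 51*(-5) = -255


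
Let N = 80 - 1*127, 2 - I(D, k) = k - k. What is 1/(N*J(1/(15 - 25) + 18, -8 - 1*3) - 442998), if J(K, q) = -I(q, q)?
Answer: -1/442904 ≈ -2.2578e-6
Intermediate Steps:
I(D, k) = 2 (I(D, k) = 2 - (k - k) = 2 - 1*0 = 2 + 0 = 2)
J(K, q) = -2 (J(K, q) = -1*2 = -2)
N = -47 (N = 80 - 127 = -47)
1/(N*J(1/(15 - 25) + 18, -8 - 1*3) - 442998) = 1/(-47*(-2) - 442998) = 1/(94 - 442998) = 1/(-442904) = -1/442904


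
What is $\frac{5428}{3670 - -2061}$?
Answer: $\frac{5428}{5731} \approx 0.94713$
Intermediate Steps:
$\frac{5428}{3670 - -2061} = \frac{5428}{3670 + 2061} = \frac{5428}{5731}$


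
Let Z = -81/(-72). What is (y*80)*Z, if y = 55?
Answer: 4950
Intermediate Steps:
Z = 9/8 (Z = -81*(-1/72) = 9/8 ≈ 1.1250)
(y*80)*Z = (55*80)*(9/8) = 4400*(9/8) = 4950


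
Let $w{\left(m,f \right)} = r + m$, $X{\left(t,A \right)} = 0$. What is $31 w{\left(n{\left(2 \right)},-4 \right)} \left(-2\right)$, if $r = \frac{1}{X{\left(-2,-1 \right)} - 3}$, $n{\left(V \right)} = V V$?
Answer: $- \frac{682}{3} \approx -227.33$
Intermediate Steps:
$n{\left(V \right)} = V^{2}$
$r = - \frac{1}{3}$ ($r = \frac{1}{0 - 3} = \frac{1}{-3} = - \frac{1}{3} \approx -0.33333$)
$w{\left(m,f \right)} = - \frac{1}{3} + m$
$31 w{\left(n{\left(2 \right)},-4 \right)} \left(-2\right) = 31 \left(- \frac{1}{3} + 2^{2}\right) \left(-2\right) = 31 \left(- \frac{1}{3} + 4\right) \left(-2\right) = 31 \cdot \frac{11}{3} \left(-2\right) = \frac{341}{3} \left(-2\right) = - \frac{682}{3}$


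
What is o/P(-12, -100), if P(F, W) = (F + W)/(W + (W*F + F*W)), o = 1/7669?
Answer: -575/214732 ≈ -0.0026778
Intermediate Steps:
o = 1/7669 ≈ 0.00013040
P(F, W) = (F + W)/(W + 2*F*W) (P(F, W) = (F + W)/(W + (F*W + F*W)) = (F + W)/(W + 2*F*W))
o/P(-12, -100) = 1/(7669*(((-12 - 100)/((-100)*(1 + 2*(-12)))))) = 1/(7669*((-1/100*(-112)/(1 - 24)))) = 1/(7669*((-1/100*(-112)/(-23)))) = 1/(7669*((-1/100*(-1/23)*(-112)))) = 1/(7669*(-28/575)) = (1/7669)*(-575/28) = -575/214732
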